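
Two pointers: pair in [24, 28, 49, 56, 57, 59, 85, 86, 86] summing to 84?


lo=0(24)+hi=8(86)=110
lo=0(24)+hi=7(86)=110
lo=0(24)+hi=6(85)=109
lo=0(24)+hi=5(59)=83
lo=1(28)+hi=5(59)=87
lo=1(28)+hi=4(57)=85
lo=1(28)+hi=3(56)=84

Yes: 28+56=84


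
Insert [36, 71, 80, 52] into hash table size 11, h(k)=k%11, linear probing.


Insert 36: h=3 -> slot 3
Insert 71: h=5 -> slot 5
Insert 80: h=3, 1 probes -> slot 4
Insert 52: h=8 -> slot 8

Table: [None, None, None, 36, 80, 71, None, None, 52, None, None]


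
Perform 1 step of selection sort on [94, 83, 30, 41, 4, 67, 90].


Initial: [94, 83, 30, 41, 4, 67, 90]
Step 1: min=4 at 4
  Swap: [4, 83, 30, 41, 94, 67, 90]

After 1 step: [4, 83, 30, 41, 94, 67, 90]


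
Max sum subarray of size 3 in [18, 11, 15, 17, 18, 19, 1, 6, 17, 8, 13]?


[0:3]: 44
[1:4]: 43
[2:5]: 50
[3:6]: 54
[4:7]: 38
[5:8]: 26
[6:9]: 24
[7:10]: 31
[8:11]: 38

Max: 54 at [3:6]


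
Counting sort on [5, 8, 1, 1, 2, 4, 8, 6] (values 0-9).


Input: [5, 8, 1, 1, 2, 4, 8, 6]
Counts: [0, 2, 1, 0, 1, 1, 1, 0, 2, 0]

Sorted: [1, 1, 2, 4, 5, 6, 8, 8]


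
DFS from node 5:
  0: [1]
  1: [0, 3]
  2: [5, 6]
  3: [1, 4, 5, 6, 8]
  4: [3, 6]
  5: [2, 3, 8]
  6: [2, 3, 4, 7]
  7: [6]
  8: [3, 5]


Visit 5, push [8, 3, 2]
Visit 2, push [6]
Visit 6, push [7, 4, 3]
Visit 3, push [8, 4, 1]
Visit 1, push [0]
Visit 0, push []
Visit 4, push []
Visit 8, push []
Visit 7, push []

DFS order: [5, 2, 6, 3, 1, 0, 4, 8, 7]


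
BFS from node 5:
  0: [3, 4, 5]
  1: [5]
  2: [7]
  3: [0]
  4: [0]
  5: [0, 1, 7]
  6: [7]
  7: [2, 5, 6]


Visit 5, enqueue [0, 1, 7]
Visit 0, enqueue [3, 4]
Visit 1, enqueue []
Visit 7, enqueue [2, 6]
Visit 3, enqueue []
Visit 4, enqueue []
Visit 2, enqueue []
Visit 6, enqueue []

BFS order: [5, 0, 1, 7, 3, 4, 2, 6]


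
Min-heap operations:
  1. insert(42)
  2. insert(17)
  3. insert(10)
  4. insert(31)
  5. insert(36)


insert(42) -> [42]
insert(17) -> [17, 42]
insert(10) -> [10, 42, 17]
insert(31) -> [10, 31, 17, 42]
insert(36) -> [10, 31, 17, 42, 36]

Final heap: [10, 31, 17, 42, 36]


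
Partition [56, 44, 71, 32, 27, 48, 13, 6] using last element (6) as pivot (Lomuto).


Pivot: 6
Place pivot at 0: [6, 44, 71, 32, 27, 48, 13, 56]

Partitioned: [6, 44, 71, 32, 27, 48, 13, 56]


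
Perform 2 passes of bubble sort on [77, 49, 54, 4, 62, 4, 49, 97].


Initial: [77, 49, 54, 4, 62, 4, 49, 97]
Pass 1: [49, 54, 4, 62, 4, 49, 77, 97] (6 swaps)
Pass 2: [49, 4, 54, 4, 49, 62, 77, 97] (3 swaps)

After 2 passes: [49, 4, 54, 4, 49, 62, 77, 97]


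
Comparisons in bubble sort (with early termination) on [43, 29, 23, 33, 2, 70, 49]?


Algorithm: bubble sort (with early termination)
Input: [43, 29, 23, 33, 2, 70, 49]
Sorted: [2, 23, 29, 33, 43, 49, 70]

20


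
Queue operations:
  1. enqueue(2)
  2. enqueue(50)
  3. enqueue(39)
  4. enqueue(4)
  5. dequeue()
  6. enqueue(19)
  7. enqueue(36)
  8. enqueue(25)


enqueue(2) -> [2]
enqueue(50) -> [2, 50]
enqueue(39) -> [2, 50, 39]
enqueue(4) -> [2, 50, 39, 4]
dequeue()->2, [50, 39, 4]
enqueue(19) -> [50, 39, 4, 19]
enqueue(36) -> [50, 39, 4, 19, 36]
enqueue(25) -> [50, 39, 4, 19, 36, 25]

Final queue: [50, 39, 4, 19, 36, 25]


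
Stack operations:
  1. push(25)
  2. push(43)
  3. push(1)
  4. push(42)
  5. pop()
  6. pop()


push(25) -> [25]
push(43) -> [25, 43]
push(1) -> [25, 43, 1]
push(42) -> [25, 43, 1, 42]
pop()->42, [25, 43, 1]
pop()->1, [25, 43]

Final stack: [25, 43]


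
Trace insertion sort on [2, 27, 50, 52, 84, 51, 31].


Initial: [2, 27, 50, 52, 84, 51, 31]
Insert 27: [2, 27, 50, 52, 84, 51, 31]
Insert 50: [2, 27, 50, 52, 84, 51, 31]
Insert 52: [2, 27, 50, 52, 84, 51, 31]
Insert 84: [2, 27, 50, 52, 84, 51, 31]
Insert 51: [2, 27, 50, 51, 52, 84, 31]
Insert 31: [2, 27, 31, 50, 51, 52, 84]

Sorted: [2, 27, 31, 50, 51, 52, 84]


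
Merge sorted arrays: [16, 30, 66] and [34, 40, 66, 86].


Take 16 from A
Take 30 from A
Take 34 from B
Take 40 from B
Take 66 from A

Merged: [16, 30, 34, 40, 66, 66, 86]


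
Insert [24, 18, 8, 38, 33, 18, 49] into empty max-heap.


Insert 24: [24]
Insert 18: [24, 18]
Insert 8: [24, 18, 8]
Insert 38: [38, 24, 8, 18]
Insert 33: [38, 33, 8, 18, 24]
Insert 18: [38, 33, 18, 18, 24, 8]
Insert 49: [49, 33, 38, 18, 24, 8, 18]

Final heap: [49, 33, 38, 18, 24, 8, 18]


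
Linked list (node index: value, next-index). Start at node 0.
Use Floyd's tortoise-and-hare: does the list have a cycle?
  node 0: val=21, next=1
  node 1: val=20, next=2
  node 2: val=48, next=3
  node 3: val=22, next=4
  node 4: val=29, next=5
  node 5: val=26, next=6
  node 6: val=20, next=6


Floyd's tortoise (slow, +1) and hare (fast, +2):
  init: slow=0, fast=0
  step 1: slow=1, fast=2
  step 2: slow=2, fast=4
  step 3: slow=3, fast=6
  step 4: slow=4, fast=6
  step 5: slow=5, fast=6
  step 6: slow=6, fast=6
  slow == fast at node 6: cycle detected

Cycle: yes


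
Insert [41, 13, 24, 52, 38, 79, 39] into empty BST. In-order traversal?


Insert 41: root
Insert 13: L from 41
Insert 24: L from 41 -> R from 13
Insert 52: R from 41
Insert 38: L from 41 -> R from 13 -> R from 24
Insert 79: R from 41 -> R from 52
Insert 39: L from 41 -> R from 13 -> R from 24 -> R from 38

In-order: [13, 24, 38, 39, 41, 52, 79]


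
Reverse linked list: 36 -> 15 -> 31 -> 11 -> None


Step 1: curr=36, set curr.next=prev(None) | reversed so far: 36
Step 2: curr=15, set curr.next=prev(36) | reversed so far: 15 -> 36
Step 3: curr=31, set curr.next=prev(15) | reversed so far: 31 -> 15 -> 36
Step 4: curr=11, set curr.next=prev(31) | reversed so far: 11 -> 31 -> 15 -> 36

11 -> 31 -> 15 -> 36 -> None


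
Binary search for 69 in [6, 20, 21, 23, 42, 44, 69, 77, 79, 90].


Step 1: lo=0, hi=9, mid=4, val=42
Step 2: lo=5, hi=9, mid=7, val=77
Step 3: lo=5, hi=6, mid=5, val=44
Step 4: lo=6, hi=6, mid=6, val=69

Found at index 6


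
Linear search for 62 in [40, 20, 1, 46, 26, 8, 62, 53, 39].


i=0: 40!=62
i=1: 20!=62
i=2: 1!=62
i=3: 46!=62
i=4: 26!=62
i=5: 8!=62
i=6: 62==62 found!

Found at 6, 7 comps


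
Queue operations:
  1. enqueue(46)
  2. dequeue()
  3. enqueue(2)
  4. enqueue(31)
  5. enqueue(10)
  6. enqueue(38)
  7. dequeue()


enqueue(46) -> [46]
dequeue()->46, []
enqueue(2) -> [2]
enqueue(31) -> [2, 31]
enqueue(10) -> [2, 31, 10]
enqueue(38) -> [2, 31, 10, 38]
dequeue()->2, [31, 10, 38]

Final queue: [31, 10, 38]


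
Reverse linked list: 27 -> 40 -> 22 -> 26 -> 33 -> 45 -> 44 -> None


Step 1: curr=27, set curr.next=prev(None) | reversed so far: 27
Step 2: curr=40, set curr.next=prev(27) | reversed so far: 40 -> 27
Step 3: curr=22, set curr.next=prev(40) | reversed so far: 22 -> 40 -> 27
Step 4: curr=26, set curr.next=prev(22) | reversed so far: 26 -> 22 -> 40 -> 27
Step 5: curr=33, set curr.next=prev(26) | reversed so far: 33 -> 26 -> 22 -> 40 -> 27
Step 6: curr=45, set curr.next=prev(33) | reversed so far: 45 -> 33 -> 26 -> 22 -> 40 -> 27
Step 7: curr=44, set curr.next=prev(45) | reversed so far: 44 -> 45 -> 33 -> 26 -> 22 -> 40 -> 27

44 -> 45 -> 33 -> 26 -> 22 -> 40 -> 27 -> None


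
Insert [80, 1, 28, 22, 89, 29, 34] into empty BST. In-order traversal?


Insert 80: root
Insert 1: L from 80
Insert 28: L from 80 -> R from 1
Insert 22: L from 80 -> R from 1 -> L from 28
Insert 89: R from 80
Insert 29: L from 80 -> R from 1 -> R from 28
Insert 34: L from 80 -> R from 1 -> R from 28 -> R from 29

In-order: [1, 22, 28, 29, 34, 80, 89]


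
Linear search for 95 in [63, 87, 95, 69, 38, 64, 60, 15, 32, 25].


i=0: 63!=95
i=1: 87!=95
i=2: 95==95 found!

Found at 2, 3 comps


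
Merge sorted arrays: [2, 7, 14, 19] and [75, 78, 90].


Take 2 from A
Take 7 from A
Take 14 from A
Take 19 from A

Merged: [2, 7, 14, 19, 75, 78, 90]


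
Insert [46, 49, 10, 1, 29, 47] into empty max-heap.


Insert 46: [46]
Insert 49: [49, 46]
Insert 10: [49, 46, 10]
Insert 1: [49, 46, 10, 1]
Insert 29: [49, 46, 10, 1, 29]
Insert 47: [49, 46, 47, 1, 29, 10]

Final heap: [49, 46, 47, 1, 29, 10]


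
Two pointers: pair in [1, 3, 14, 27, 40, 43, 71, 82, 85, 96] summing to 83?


lo=0(1)+hi=9(96)=97
lo=0(1)+hi=8(85)=86
lo=0(1)+hi=7(82)=83

Yes: 1+82=83


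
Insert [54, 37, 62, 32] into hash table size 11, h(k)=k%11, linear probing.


Insert 54: h=10 -> slot 10
Insert 37: h=4 -> slot 4
Insert 62: h=7 -> slot 7
Insert 32: h=10, 1 probes -> slot 0

Table: [32, None, None, None, 37, None, None, 62, None, None, 54]


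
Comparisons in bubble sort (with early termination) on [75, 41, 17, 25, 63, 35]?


Algorithm: bubble sort (with early termination)
Input: [75, 41, 17, 25, 63, 35]
Sorted: [17, 25, 35, 41, 63, 75]

14


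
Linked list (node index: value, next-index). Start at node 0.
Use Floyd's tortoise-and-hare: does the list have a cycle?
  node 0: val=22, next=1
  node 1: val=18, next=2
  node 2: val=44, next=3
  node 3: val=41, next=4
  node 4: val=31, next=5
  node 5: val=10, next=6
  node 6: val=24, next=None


Floyd's tortoise (slow, +1) and hare (fast, +2):
  init: slow=0, fast=0
  step 1: slow=1, fast=2
  step 2: slow=2, fast=4
  step 3: slow=3, fast=6
  step 4: fast -> None, no cycle

Cycle: no


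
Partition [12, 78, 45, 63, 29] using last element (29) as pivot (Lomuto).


Pivot: 29
  12 <= 29: advance i (no swap)
Place pivot at 1: [12, 29, 45, 63, 78]

Partitioned: [12, 29, 45, 63, 78]


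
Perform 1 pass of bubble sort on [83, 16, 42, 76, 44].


Initial: [83, 16, 42, 76, 44]
Pass 1: [16, 42, 76, 44, 83] (4 swaps)

After 1 pass: [16, 42, 76, 44, 83]


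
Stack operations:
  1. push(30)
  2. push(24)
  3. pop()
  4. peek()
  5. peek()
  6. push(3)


push(30) -> [30]
push(24) -> [30, 24]
pop()->24, [30]
peek()->30
peek()->30
push(3) -> [30, 3]

Final stack: [30, 3]


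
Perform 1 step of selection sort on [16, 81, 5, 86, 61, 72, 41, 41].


Initial: [16, 81, 5, 86, 61, 72, 41, 41]
Step 1: min=5 at 2
  Swap: [5, 81, 16, 86, 61, 72, 41, 41]

After 1 step: [5, 81, 16, 86, 61, 72, 41, 41]


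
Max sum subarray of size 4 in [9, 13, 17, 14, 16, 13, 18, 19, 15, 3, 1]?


[0:4]: 53
[1:5]: 60
[2:6]: 60
[3:7]: 61
[4:8]: 66
[5:9]: 65
[6:10]: 55
[7:11]: 38

Max: 66 at [4:8]


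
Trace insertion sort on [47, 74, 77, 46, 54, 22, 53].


Initial: [47, 74, 77, 46, 54, 22, 53]
Insert 74: [47, 74, 77, 46, 54, 22, 53]
Insert 77: [47, 74, 77, 46, 54, 22, 53]
Insert 46: [46, 47, 74, 77, 54, 22, 53]
Insert 54: [46, 47, 54, 74, 77, 22, 53]
Insert 22: [22, 46, 47, 54, 74, 77, 53]
Insert 53: [22, 46, 47, 53, 54, 74, 77]

Sorted: [22, 46, 47, 53, 54, 74, 77]


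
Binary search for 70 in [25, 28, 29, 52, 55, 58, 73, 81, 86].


Step 1: lo=0, hi=8, mid=4, val=55
Step 2: lo=5, hi=8, mid=6, val=73
Step 3: lo=5, hi=5, mid=5, val=58

Not found


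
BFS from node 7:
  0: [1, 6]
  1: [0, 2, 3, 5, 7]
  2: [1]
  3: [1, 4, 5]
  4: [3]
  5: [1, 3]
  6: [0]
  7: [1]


Visit 7, enqueue [1]
Visit 1, enqueue [0, 2, 3, 5]
Visit 0, enqueue [6]
Visit 2, enqueue []
Visit 3, enqueue [4]
Visit 5, enqueue []
Visit 6, enqueue []
Visit 4, enqueue []

BFS order: [7, 1, 0, 2, 3, 5, 6, 4]


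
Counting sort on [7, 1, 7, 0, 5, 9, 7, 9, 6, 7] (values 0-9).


Input: [7, 1, 7, 0, 5, 9, 7, 9, 6, 7]
Counts: [1, 1, 0, 0, 0, 1, 1, 4, 0, 2]

Sorted: [0, 1, 5, 6, 7, 7, 7, 7, 9, 9]


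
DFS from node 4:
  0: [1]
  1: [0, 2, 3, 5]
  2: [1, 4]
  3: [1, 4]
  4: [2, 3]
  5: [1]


Visit 4, push [3, 2]
Visit 2, push [1]
Visit 1, push [5, 3, 0]
Visit 0, push []
Visit 3, push []
Visit 5, push []

DFS order: [4, 2, 1, 0, 3, 5]


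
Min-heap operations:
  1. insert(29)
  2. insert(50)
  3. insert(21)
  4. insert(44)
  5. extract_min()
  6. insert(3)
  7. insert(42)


insert(29) -> [29]
insert(50) -> [29, 50]
insert(21) -> [21, 50, 29]
insert(44) -> [21, 44, 29, 50]
extract_min()->21, [29, 44, 50]
insert(3) -> [3, 29, 50, 44]
insert(42) -> [3, 29, 50, 44, 42]

Final heap: [3, 29, 50, 44, 42]


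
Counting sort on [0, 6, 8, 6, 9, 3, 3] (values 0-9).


Input: [0, 6, 8, 6, 9, 3, 3]
Counts: [1, 0, 0, 2, 0, 0, 2, 0, 1, 1]

Sorted: [0, 3, 3, 6, 6, 8, 9]


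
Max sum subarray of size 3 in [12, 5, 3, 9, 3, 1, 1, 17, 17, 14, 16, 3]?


[0:3]: 20
[1:4]: 17
[2:5]: 15
[3:6]: 13
[4:7]: 5
[5:8]: 19
[6:9]: 35
[7:10]: 48
[8:11]: 47
[9:12]: 33

Max: 48 at [7:10]


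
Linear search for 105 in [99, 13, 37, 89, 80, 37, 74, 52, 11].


i=0: 99!=105
i=1: 13!=105
i=2: 37!=105
i=3: 89!=105
i=4: 80!=105
i=5: 37!=105
i=6: 74!=105
i=7: 52!=105
i=8: 11!=105

Not found, 9 comps


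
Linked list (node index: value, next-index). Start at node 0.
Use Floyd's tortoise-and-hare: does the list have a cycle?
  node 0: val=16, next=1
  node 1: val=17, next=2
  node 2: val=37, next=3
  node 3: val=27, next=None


Floyd's tortoise (slow, +1) and hare (fast, +2):
  init: slow=0, fast=0
  step 1: slow=1, fast=2
  step 2: fast 2->3->None, no cycle

Cycle: no


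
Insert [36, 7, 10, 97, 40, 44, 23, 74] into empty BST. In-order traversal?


Insert 36: root
Insert 7: L from 36
Insert 10: L from 36 -> R from 7
Insert 97: R from 36
Insert 40: R from 36 -> L from 97
Insert 44: R from 36 -> L from 97 -> R from 40
Insert 23: L from 36 -> R from 7 -> R from 10
Insert 74: R from 36 -> L from 97 -> R from 40 -> R from 44

In-order: [7, 10, 23, 36, 40, 44, 74, 97]


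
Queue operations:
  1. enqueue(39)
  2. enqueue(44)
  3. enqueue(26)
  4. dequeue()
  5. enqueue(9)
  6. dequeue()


enqueue(39) -> [39]
enqueue(44) -> [39, 44]
enqueue(26) -> [39, 44, 26]
dequeue()->39, [44, 26]
enqueue(9) -> [44, 26, 9]
dequeue()->44, [26, 9]

Final queue: [26, 9]


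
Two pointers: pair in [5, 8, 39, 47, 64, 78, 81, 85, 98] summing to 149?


lo=0(5)+hi=8(98)=103
lo=1(8)+hi=8(98)=106
lo=2(39)+hi=8(98)=137
lo=3(47)+hi=8(98)=145
lo=4(64)+hi=8(98)=162
lo=4(64)+hi=7(85)=149

Yes: 64+85=149


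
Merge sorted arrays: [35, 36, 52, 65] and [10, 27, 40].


Take 10 from B
Take 27 from B
Take 35 from A
Take 36 from A
Take 40 from B

Merged: [10, 27, 35, 36, 40, 52, 65]


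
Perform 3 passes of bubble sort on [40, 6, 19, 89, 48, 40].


Initial: [40, 6, 19, 89, 48, 40]
Pass 1: [6, 19, 40, 48, 40, 89] (4 swaps)
Pass 2: [6, 19, 40, 40, 48, 89] (1 swaps)
Pass 3: [6, 19, 40, 40, 48, 89] (0 swaps)

After 3 passes: [6, 19, 40, 40, 48, 89]


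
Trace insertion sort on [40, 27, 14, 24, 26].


Initial: [40, 27, 14, 24, 26]
Insert 27: [27, 40, 14, 24, 26]
Insert 14: [14, 27, 40, 24, 26]
Insert 24: [14, 24, 27, 40, 26]
Insert 26: [14, 24, 26, 27, 40]

Sorted: [14, 24, 26, 27, 40]


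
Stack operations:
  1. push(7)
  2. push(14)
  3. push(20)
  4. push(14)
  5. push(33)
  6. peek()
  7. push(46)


push(7) -> [7]
push(14) -> [7, 14]
push(20) -> [7, 14, 20]
push(14) -> [7, 14, 20, 14]
push(33) -> [7, 14, 20, 14, 33]
peek()->33
push(46) -> [7, 14, 20, 14, 33, 46]

Final stack: [7, 14, 20, 14, 33, 46]


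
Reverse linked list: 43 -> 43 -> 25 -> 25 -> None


Step 1: curr=43, set curr.next=prev(None) | reversed so far: 43
Step 2: curr=43, set curr.next=prev(43) | reversed so far: 43 -> 43
Step 3: curr=25, set curr.next=prev(43) | reversed so far: 25 -> 43 -> 43
Step 4: curr=25, set curr.next=prev(25) | reversed so far: 25 -> 25 -> 43 -> 43

25 -> 25 -> 43 -> 43 -> None


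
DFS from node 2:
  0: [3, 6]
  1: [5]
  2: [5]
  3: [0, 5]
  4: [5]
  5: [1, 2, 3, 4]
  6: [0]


Visit 2, push [5]
Visit 5, push [4, 3, 1]
Visit 1, push []
Visit 3, push [0]
Visit 0, push [6]
Visit 6, push []
Visit 4, push []

DFS order: [2, 5, 1, 3, 0, 6, 4]


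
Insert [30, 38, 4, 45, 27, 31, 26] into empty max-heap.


Insert 30: [30]
Insert 38: [38, 30]
Insert 4: [38, 30, 4]
Insert 45: [45, 38, 4, 30]
Insert 27: [45, 38, 4, 30, 27]
Insert 31: [45, 38, 31, 30, 27, 4]
Insert 26: [45, 38, 31, 30, 27, 4, 26]

Final heap: [45, 38, 31, 30, 27, 4, 26]


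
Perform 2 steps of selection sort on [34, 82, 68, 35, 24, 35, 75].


Initial: [34, 82, 68, 35, 24, 35, 75]
Step 1: min=24 at 4
  Swap: [24, 82, 68, 35, 34, 35, 75]
Step 2: min=34 at 4
  Swap: [24, 34, 68, 35, 82, 35, 75]

After 2 steps: [24, 34, 68, 35, 82, 35, 75]


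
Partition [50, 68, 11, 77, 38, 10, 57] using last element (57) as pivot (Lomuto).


Pivot: 57
  50 <= 57: advance i (no swap)
  11 <= 57: swap -> [50, 11, 68, 77, 38, 10, 57]
  38 <= 57: swap -> [50, 11, 38, 77, 68, 10, 57]
  10 <= 57: swap -> [50, 11, 38, 10, 68, 77, 57]
Place pivot at 4: [50, 11, 38, 10, 57, 77, 68]

Partitioned: [50, 11, 38, 10, 57, 77, 68]


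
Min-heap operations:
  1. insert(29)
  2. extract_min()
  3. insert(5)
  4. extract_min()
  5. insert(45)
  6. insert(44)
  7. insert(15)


insert(29) -> [29]
extract_min()->29, []
insert(5) -> [5]
extract_min()->5, []
insert(45) -> [45]
insert(44) -> [44, 45]
insert(15) -> [15, 45, 44]

Final heap: [15, 45, 44]


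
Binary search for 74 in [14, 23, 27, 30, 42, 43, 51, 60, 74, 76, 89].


Step 1: lo=0, hi=10, mid=5, val=43
Step 2: lo=6, hi=10, mid=8, val=74

Found at index 8


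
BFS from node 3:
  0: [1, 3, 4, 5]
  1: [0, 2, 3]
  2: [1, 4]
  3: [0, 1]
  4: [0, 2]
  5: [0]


Visit 3, enqueue [0, 1]
Visit 0, enqueue [4, 5]
Visit 1, enqueue [2]
Visit 4, enqueue []
Visit 5, enqueue []
Visit 2, enqueue []

BFS order: [3, 0, 1, 4, 5, 2]


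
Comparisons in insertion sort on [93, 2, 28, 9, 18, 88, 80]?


Algorithm: insertion sort
Input: [93, 2, 28, 9, 18, 88, 80]
Sorted: [2, 9, 18, 28, 80, 88, 93]

14


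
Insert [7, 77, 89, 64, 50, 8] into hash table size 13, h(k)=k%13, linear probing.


Insert 7: h=7 -> slot 7
Insert 77: h=12 -> slot 12
Insert 89: h=11 -> slot 11
Insert 64: h=12, 1 probes -> slot 0
Insert 50: h=11, 3 probes -> slot 1
Insert 8: h=8 -> slot 8

Table: [64, 50, None, None, None, None, None, 7, 8, None, None, 89, 77]


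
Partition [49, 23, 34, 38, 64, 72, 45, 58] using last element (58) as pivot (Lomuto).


Pivot: 58
  49 <= 58: advance i (no swap)
  23 <= 58: advance i (no swap)
  34 <= 58: advance i (no swap)
  38 <= 58: advance i (no swap)
  45 <= 58: swap -> [49, 23, 34, 38, 45, 72, 64, 58]
Place pivot at 5: [49, 23, 34, 38, 45, 58, 64, 72]

Partitioned: [49, 23, 34, 38, 45, 58, 64, 72]


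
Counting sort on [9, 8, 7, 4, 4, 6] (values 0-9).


Input: [9, 8, 7, 4, 4, 6]
Counts: [0, 0, 0, 0, 2, 0, 1, 1, 1, 1]

Sorted: [4, 4, 6, 7, 8, 9]


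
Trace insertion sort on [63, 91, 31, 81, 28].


Initial: [63, 91, 31, 81, 28]
Insert 91: [63, 91, 31, 81, 28]
Insert 31: [31, 63, 91, 81, 28]
Insert 81: [31, 63, 81, 91, 28]
Insert 28: [28, 31, 63, 81, 91]

Sorted: [28, 31, 63, 81, 91]


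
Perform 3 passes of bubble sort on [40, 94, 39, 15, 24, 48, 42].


Initial: [40, 94, 39, 15, 24, 48, 42]
Pass 1: [40, 39, 15, 24, 48, 42, 94] (5 swaps)
Pass 2: [39, 15, 24, 40, 42, 48, 94] (4 swaps)
Pass 3: [15, 24, 39, 40, 42, 48, 94] (2 swaps)

After 3 passes: [15, 24, 39, 40, 42, 48, 94]


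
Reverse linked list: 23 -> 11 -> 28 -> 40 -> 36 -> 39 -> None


Step 1: curr=23, set curr.next=prev(None) | reversed so far: 23
Step 2: curr=11, set curr.next=prev(23) | reversed so far: 11 -> 23
Step 3: curr=28, set curr.next=prev(11) | reversed so far: 28 -> 11 -> 23
Step 4: curr=40, set curr.next=prev(28) | reversed so far: 40 -> 28 -> 11 -> 23
Step 5: curr=36, set curr.next=prev(40) | reversed so far: 36 -> 40 -> 28 -> 11 -> 23
Step 6: curr=39, set curr.next=prev(36) | reversed so far: 39 -> 36 -> 40 -> 28 -> 11 -> 23

39 -> 36 -> 40 -> 28 -> 11 -> 23 -> None


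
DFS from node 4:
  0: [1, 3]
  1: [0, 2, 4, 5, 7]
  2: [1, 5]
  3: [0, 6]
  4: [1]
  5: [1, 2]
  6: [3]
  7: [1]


Visit 4, push [1]
Visit 1, push [7, 5, 2, 0]
Visit 0, push [3]
Visit 3, push [6]
Visit 6, push []
Visit 2, push [5]
Visit 5, push []
Visit 7, push []

DFS order: [4, 1, 0, 3, 6, 2, 5, 7]


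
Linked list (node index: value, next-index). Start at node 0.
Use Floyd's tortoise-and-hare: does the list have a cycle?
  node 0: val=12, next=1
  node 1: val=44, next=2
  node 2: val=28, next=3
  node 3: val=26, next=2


Floyd's tortoise (slow, +1) and hare (fast, +2):
  init: slow=0, fast=0
  step 1: slow=1, fast=2
  step 2: slow=2, fast=2
  slow == fast at node 2: cycle detected

Cycle: yes


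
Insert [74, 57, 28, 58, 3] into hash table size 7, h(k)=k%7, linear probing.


Insert 74: h=4 -> slot 4
Insert 57: h=1 -> slot 1
Insert 28: h=0 -> slot 0
Insert 58: h=2 -> slot 2
Insert 3: h=3 -> slot 3

Table: [28, 57, 58, 3, 74, None, None]


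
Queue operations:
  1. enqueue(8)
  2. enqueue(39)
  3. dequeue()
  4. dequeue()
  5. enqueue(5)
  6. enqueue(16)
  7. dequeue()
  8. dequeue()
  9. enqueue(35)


enqueue(8) -> [8]
enqueue(39) -> [8, 39]
dequeue()->8, [39]
dequeue()->39, []
enqueue(5) -> [5]
enqueue(16) -> [5, 16]
dequeue()->5, [16]
dequeue()->16, []
enqueue(35) -> [35]

Final queue: [35]


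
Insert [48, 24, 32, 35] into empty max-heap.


Insert 48: [48]
Insert 24: [48, 24]
Insert 32: [48, 24, 32]
Insert 35: [48, 35, 32, 24]

Final heap: [48, 35, 32, 24]


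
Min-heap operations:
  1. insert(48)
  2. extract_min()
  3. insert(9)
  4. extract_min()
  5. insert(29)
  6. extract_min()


insert(48) -> [48]
extract_min()->48, []
insert(9) -> [9]
extract_min()->9, []
insert(29) -> [29]
extract_min()->29, []

Final heap: []


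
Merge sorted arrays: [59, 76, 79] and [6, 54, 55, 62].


Take 6 from B
Take 54 from B
Take 55 from B
Take 59 from A
Take 62 from B

Merged: [6, 54, 55, 59, 62, 76, 79]


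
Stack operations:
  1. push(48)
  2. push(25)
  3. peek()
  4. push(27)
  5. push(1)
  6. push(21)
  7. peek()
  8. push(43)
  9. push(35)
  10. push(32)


push(48) -> [48]
push(25) -> [48, 25]
peek()->25
push(27) -> [48, 25, 27]
push(1) -> [48, 25, 27, 1]
push(21) -> [48, 25, 27, 1, 21]
peek()->21
push(43) -> [48, 25, 27, 1, 21, 43]
push(35) -> [48, 25, 27, 1, 21, 43, 35]
push(32) -> [48, 25, 27, 1, 21, 43, 35, 32]

Final stack: [48, 25, 27, 1, 21, 43, 35, 32]


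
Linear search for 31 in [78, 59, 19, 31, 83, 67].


i=0: 78!=31
i=1: 59!=31
i=2: 19!=31
i=3: 31==31 found!

Found at 3, 4 comps


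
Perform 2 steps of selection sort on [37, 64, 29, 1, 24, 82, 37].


Initial: [37, 64, 29, 1, 24, 82, 37]
Step 1: min=1 at 3
  Swap: [1, 64, 29, 37, 24, 82, 37]
Step 2: min=24 at 4
  Swap: [1, 24, 29, 37, 64, 82, 37]

After 2 steps: [1, 24, 29, 37, 64, 82, 37]


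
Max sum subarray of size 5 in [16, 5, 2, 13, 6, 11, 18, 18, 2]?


[0:5]: 42
[1:6]: 37
[2:7]: 50
[3:8]: 66
[4:9]: 55

Max: 66 at [3:8]


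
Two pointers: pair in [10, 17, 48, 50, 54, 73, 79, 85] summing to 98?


lo=0(10)+hi=7(85)=95
lo=1(17)+hi=7(85)=102
lo=1(17)+hi=6(79)=96
lo=2(48)+hi=6(79)=127
lo=2(48)+hi=5(73)=121
lo=2(48)+hi=4(54)=102
lo=2(48)+hi=3(50)=98

Yes: 48+50=98


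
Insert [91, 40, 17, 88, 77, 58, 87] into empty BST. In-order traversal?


Insert 91: root
Insert 40: L from 91
Insert 17: L from 91 -> L from 40
Insert 88: L from 91 -> R from 40
Insert 77: L from 91 -> R from 40 -> L from 88
Insert 58: L from 91 -> R from 40 -> L from 88 -> L from 77
Insert 87: L from 91 -> R from 40 -> L from 88 -> R from 77

In-order: [17, 40, 58, 77, 87, 88, 91]


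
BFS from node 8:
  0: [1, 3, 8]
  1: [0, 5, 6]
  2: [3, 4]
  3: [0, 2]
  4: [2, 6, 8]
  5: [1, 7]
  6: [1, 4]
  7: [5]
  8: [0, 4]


Visit 8, enqueue [0, 4]
Visit 0, enqueue [1, 3]
Visit 4, enqueue [2, 6]
Visit 1, enqueue [5]
Visit 3, enqueue []
Visit 2, enqueue []
Visit 6, enqueue []
Visit 5, enqueue [7]
Visit 7, enqueue []

BFS order: [8, 0, 4, 1, 3, 2, 6, 5, 7]


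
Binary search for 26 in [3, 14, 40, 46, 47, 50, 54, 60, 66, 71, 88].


Step 1: lo=0, hi=10, mid=5, val=50
Step 2: lo=0, hi=4, mid=2, val=40
Step 3: lo=0, hi=1, mid=0, val=3
Step 4: lo=1, hi=1, mid=1, val=14

Not found


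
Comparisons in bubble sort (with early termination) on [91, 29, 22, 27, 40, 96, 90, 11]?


Algorithm: bubble sort (with early termination)
Input: [91, 29, 22, 27, 40, 96, 90, 11]
Sorted: [11, 22, 27, 29, 40, 90, 91, 96]

28


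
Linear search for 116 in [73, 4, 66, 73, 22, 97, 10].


i=0: 73!=116
i=1: 4!=116
i=2: 66!=116
i=3: 73!=116
i=4: 22!=116
i=5: 97!=116
i=6: 10!=116

Not found, 7 comps


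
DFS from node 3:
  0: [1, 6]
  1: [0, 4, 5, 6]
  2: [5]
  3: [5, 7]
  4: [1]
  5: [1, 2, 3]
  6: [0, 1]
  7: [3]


Visit 3, push [7, 5]
Visit 5, push [2, 1]
Visit 1, push [6, 4, 0]
Visit 0, push [6]
Visit 6, push []
Visit 4, push []
Visit 2, push []
Visit 7, push []

DFS order: [3, 5, 1, 0, 6, 4, 2, 7]


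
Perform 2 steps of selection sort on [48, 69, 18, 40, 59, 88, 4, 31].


Initial: [48, 69, 18, 40, 59, 88, 4, 31]
Step 1: min=4 at 6
  Swap: [4, 69, 18, 40, 59, 88, 48, 31]
Step 2: min=18 at 2
  Swap: [4, 18, 69, 40, 59, 88, 48, 31]

After 2 steps: [4, 18, 69, 40, 59, 88, 48, 31]


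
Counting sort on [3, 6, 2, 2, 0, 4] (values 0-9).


Input: [3, 6, 2, 2, 0, 4]
Counts: [1, 0, 2, 1, 1, 0, 1, 0, 0, 0]

Sorted: [0, 2, 2, 3, 4, 6]


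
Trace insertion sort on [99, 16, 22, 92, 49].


Initial: [99, 16, 22, 92, 49]
Insert 16: [16, 99, 22, 92, 49]
Insert 22: [16, 22, 99, 92, 49]
Insert 92: [16, 22, 92, 99, 49]
Insert 49: [16, 22, 49, 92, 99]

Sorted: [16, 22, 49, 92, 99]


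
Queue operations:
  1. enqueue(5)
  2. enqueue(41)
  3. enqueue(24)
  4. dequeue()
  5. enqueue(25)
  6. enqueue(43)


enqueue(5) -> [5]
enqueue(41) -> [5, 41]
enqueue(24) -> [5, 41, 24]
dequeue()->5, [41, 24]
enqueue(25) -> [41, 24, 25]
enqueue(43) -> [41, 24, 25, 43]

Final queue: [41, 24, 25, 43]


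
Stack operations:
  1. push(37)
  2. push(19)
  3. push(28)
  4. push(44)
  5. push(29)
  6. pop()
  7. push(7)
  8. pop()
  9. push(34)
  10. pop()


push(37) -> [37]
push(19) -> [37, 19]
push(28) -> [37, 19, 28]
push(44) -> [37, 19, 28, 44]
push(29) -> [37, 19, 28, 44, 29]
pop()->29, [37, 19, 28, 44]
push(7) -> [37, 19, 28, 44, 7]
pop()->7, [37, 19, 28, 44]
push(34) -> [37, 19, 28, 44, 34]
pop()->34, [37, 19, 28, 44]

Final stack: [37, 19, 28, 44]


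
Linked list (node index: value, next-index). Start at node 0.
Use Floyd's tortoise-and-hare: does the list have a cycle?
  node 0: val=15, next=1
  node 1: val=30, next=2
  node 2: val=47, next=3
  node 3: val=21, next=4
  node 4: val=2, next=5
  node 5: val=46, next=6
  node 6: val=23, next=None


Floyd's tortoise (slow, +1) and hare (fast, +2):
  init: slow=0, fast=0
  step 1: slow=1, fast=2
  step 2: slow=2, fast=4
  step 3: slow=3, fast=6
  step 4: fast -> None, no cycle

Cycle: no


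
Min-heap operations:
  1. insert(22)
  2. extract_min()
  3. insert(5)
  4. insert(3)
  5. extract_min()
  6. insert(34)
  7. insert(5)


insert(22) -> [22]
extract_min()->22, []
insert(5) -> [5]
insert(3) -> [3, 5]
extract_min()->3, [5]
insert(34) -> [5, 34]
insert(5) -> [5, 34, 5]

Final heap: [5, 34, 5]


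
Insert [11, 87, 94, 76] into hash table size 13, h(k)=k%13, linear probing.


Insert 11: h=11 -> slot 11
Insert 87: h=9 -> slot 9
Insert 94: h=3 -> slot 3
Insert 76: h=11, 1 probes -> slot 12

Table: [None, None, None, 94, None, None, None, None, None, 87, None, 11, 76]


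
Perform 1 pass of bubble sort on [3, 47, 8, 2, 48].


Initial: [3, 47, 8, 2, 48]
Pass 1: [3, 8, 2, 47, 48] (2 swaps)

After 1 pass: [3, 8, 2, 47, 48]


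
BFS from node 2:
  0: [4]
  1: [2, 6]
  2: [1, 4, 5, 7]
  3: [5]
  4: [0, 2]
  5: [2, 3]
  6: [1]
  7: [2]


Visit 2, enqueue [1, 4, 5, 7]
Visit 1, enqueue [6]
Visit 4, enqueue [0]
Visit 5, enqueue [3]
Visit 7, enqueue []
Visit 6, enqueue []
Visit 0, enqueue []
Visit 3, enqueue []

BFS order: [2, 1, 4, 5, 7, 6, 0, 3]


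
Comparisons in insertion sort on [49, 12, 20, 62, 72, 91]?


Algorithm: insertion sort
Input: [49, 12, 20, 62, 72, 91]
Sorted: [12, 20, 49, 62, 72, 91]

6


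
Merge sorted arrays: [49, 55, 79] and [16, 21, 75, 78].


Take 16 from B
Take 21 from B
Take 49 from A
Take 55 from A
Take 75 from B
Take 78 from B

Merged: [16, 21, 49, 55, 75, 78, 79]


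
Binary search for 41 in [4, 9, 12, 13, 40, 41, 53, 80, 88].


Step 1: lo=0, hi=8, mid=4, val=40
Step 2: lo=5, hi=8, mid=6, val=53
Step 3: lo=5, hi=5, mid=5, val=41

Found at index 5


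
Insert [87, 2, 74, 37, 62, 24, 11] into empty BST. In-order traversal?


Insert 87: root
Insert 2: L from 87
Insert 74: L from 87 -> R from 2
Insert 37: L from 87 -> R from 2 -> L from 74
Insert 62: L from 87 -> R from 2 -> L from 74 -> R from 37
Insert 24: L from 87 -> R from 2 -> L from 74 -> L from 37
Insert 11: L from 87 -> R from 2 -> L from 74 -> L from 37 -> L from 24

In-order: [2, 11, 24, 37, 62, 74, 87]


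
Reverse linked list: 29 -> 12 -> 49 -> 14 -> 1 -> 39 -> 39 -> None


Step 1: curr=29, set curr.next=prev(None) | reversed so far: 29
Step 2: curr=12, set curr.next=prev(29) | reversed so far: 12 -> 29
Step 3: curr=49, set curr.next=prev(12) | reversed so far: 49 -> 12 -> 29
Step 4: curr=14, set curr.next=prev(49) | reversed so far: 14 -> 49 -> 12 -> 29
Step 5: curr=1, set curr.next=prev(14) | reversed so far: 1 -> 14 -> 49 -> 12 -> 29
Step 6: curr=39, set curr.next=prev(1) | reversed so far: 39 -> 1 -> 14 -> 49 -> 12 -> 29
Step 7: curr=39, set curr.next=prev(39) | reversed so far: 39 -> 39 -> 1 -> 14 -> 49 -> 12 -> 29

39 -> 39 -> 1 -> 14 -> 49 -> 12 -> 29 -> None


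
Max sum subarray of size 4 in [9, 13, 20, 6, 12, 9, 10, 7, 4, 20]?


[0:4]: 48
[1:5]: 51
[2:6]: 47
[3:7]: 37
[4:8]: 38
[5:9]: 30
[6:10]: 41

Max: 51 at [1:5]


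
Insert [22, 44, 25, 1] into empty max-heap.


Insert 22: [22]
Insert 44: [44, 22]
Insert 25: [44, 22, 25]
Insert 1: [44, 22, 25, 1]

Final heap: [44, 22, 25, 1]


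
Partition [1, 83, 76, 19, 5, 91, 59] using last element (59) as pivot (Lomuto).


Pivot: 59
  1 <= 59: advance i (no swap)
  19 <= 59: swap -> [1, 19, 76, 83, 5, 91, 59]
  5 <= 59: swap -> [1, 19, 5, 83, 76, 91, 59]
Place pivot at 3: [1, 19, 5, 59, 76, 91, 83]

Partitioned: [1, 19, 5, 59, 76, 91, 83]


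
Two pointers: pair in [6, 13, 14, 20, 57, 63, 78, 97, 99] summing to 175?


lo=0(6)+hi=8(99)=105
lo=1(13)+hi=8(99)=112
lo=2(14)+hi=8(99)=113
lo=3(20)+hi=8(99)=119
lo=4(57)+hi=8(99)=156
lo=5(63)+hi=8(99)=162
lo=6(78)+hi=8(99)=177
lo=6(78)+hi=7(97)=175

Yes: 78+97=175


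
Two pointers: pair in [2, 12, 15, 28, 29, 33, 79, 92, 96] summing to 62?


lo=0(2)+hi=8(96)=98
lo=0(2)+hi=7(92)=94
lo=0(2)+hi=6(79)=81
lo=0(2)+hi=5(33)=35
lo=1(12)+hi=5(33)=45
lo=2(15)+hi=5(33)=48
lo=3(28)+hi=5(33)=61
lo=4(29)+hi=5(33)=62

Yes: 29+33=62


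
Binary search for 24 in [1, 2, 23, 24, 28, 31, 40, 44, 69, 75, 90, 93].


Step 1: lo=0, hi=11, mid=5, val=31
Step 2: lo=0, hi=4, mid=2, val=23
Step 3: lo=3, hi=4, mid=3, val=24

Found at index 3


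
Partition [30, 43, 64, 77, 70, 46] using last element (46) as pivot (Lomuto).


Pivot: 46
  30 <= 46: advance i (no swap)
  43 <= 46: advance i (no swap)
Place pivot at 2: [30, 43, 46, 77, 70, 64]

Partitioned: [30, 43, 46, 77, 70, 64]


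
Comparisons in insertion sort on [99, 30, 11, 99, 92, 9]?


Algorithm: insertion sort
Input: [99, 30, 11, 99, 92, 9]
Sorted: [9, 11, 30, 92, 99, 99]

12


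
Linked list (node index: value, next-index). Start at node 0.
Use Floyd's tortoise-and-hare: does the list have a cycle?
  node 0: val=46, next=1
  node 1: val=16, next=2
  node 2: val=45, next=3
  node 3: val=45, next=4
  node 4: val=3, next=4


Floyd's tortoise (slow, +1) and hare (fast, +2):
  init: slow=0, fast=0
  step 1: slow=1, fast=2
  step 2: slow=2, fast=4
  step 3: slow=3, fast=4
  step 4: slow=4, fast=4
  slow == fast at node 4: cycle detected

Cycle: yes


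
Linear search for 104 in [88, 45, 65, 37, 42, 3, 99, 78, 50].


i=0: 88!=104
i=1: 45!=104
i=2: 65!=104
i=3: 37!=104
i=4: 42!=104
i=5: 3!=104
i=6: 99!=104
i=7: 78!=104
i=8: 50!=104

Not found, 9 comps


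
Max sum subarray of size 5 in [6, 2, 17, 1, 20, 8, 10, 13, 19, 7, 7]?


[0:5]: 46
[1:6]: 48
[2:7]: 56
[3:8]: 52
[4:9]: 70
[5:10]: 57
[6:11]: 56

Max: 70 at [4:9]


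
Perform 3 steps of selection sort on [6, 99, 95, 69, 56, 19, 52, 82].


Initial: [6, 99, 95, 69, 56, 19, 52, 82]
Step 1: min=6 at 0
  Swap: [6, 99, 95, 69, 56, 19, 52, 82]
Step 2: min=19 at 5
  Swap: [6, 19, 95, 69, 56, 99, 52, 82]
Step 3: min=52 at 6
  Swap: [6, 19, 52, 69, 56, 99, 95, 82]

After 3 steps: [6, 19, 52, 69, 56, 99, 95, 82]


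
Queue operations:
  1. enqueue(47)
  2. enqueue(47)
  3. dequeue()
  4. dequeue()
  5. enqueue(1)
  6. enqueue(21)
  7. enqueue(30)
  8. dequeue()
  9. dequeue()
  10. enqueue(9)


enqueue(47) -> [47]
enqueue(47) -> [47, 47]
dequeue()->47, [47]
dequeue()->47, []
enqueue(1) -> [1]
enqueue(21) -> [1, 21]
enqueue(30) -> [1, 21, 30]
dequeue()->1, [21, 30]
dequeue()->21, [30]
enqueue(9) -> [30, 9]

Final queue: [30, 9]


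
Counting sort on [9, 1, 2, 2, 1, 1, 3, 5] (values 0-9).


Input: [9, 1, 2, 2, 1, 1, 3, 5]
Counts: [0, 3, 2, 1, 0, 1, 0, 0, 0, 1]

Sorted: [1, 1, 1, 2, 2, 3, 5, 9]


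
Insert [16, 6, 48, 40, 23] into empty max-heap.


Insert 16: [16]
Insert 6: [16, 6]
Insert 48: [48, 6, 16]
Insert 40: [48, 40, 16, 6]
Insert 23: [48, 40, 16, 6, 23]

Final heap: [48, 40, 16, 6, 23]


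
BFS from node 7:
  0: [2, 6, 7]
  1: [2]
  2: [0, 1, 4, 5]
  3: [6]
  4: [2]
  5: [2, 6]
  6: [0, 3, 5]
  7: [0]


Visit 7, enqueue [0]
Visit 0, enqueue [2, 6]
Visit 2, enqueue [1, 4, 5]
Visit 6, enqueue [3]
Visit 1, enqueue []
Visit 4, enqueue []
Visit 5, enqueue []
Visit 3, enqueue []

BFS order: [7, 0, 2, 6, 1, 4, 5, 3]


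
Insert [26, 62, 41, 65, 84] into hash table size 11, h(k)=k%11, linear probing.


Insert 26: h=4 -> slot 4
Insert 62: h=7 -> slot 7
Insert 41: h=8 -> slot 8
Insert 65: h=10 -> slot 10
Insert 84: h=7, 2 probes -> slot 9

Table: [None, None, None, None, 26, None, None, 62, 41, 84, 65]


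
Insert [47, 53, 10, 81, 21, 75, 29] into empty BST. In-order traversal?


Insert 47: root
Insert 53: R from 47
Insert 10: L from 47
Insert 81: R from 47 -> R from 53
Insert 21: L from 47 -> R from 10
Insert 75: R from 47 -> R from 53 -> L from 81
Insert 29: L from 47 -> R from 10 -> R from 21

In-order: [10, 21, 29, 47, 53, 75, 81]


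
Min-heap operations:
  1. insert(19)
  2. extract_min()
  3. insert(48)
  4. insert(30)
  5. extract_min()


insert(19) -> [19]
extract_min()->19, []
insert(48) -> [48]
insert(30) -> [30, 48]
extract_min()->30, [48]

Final heap: [48]


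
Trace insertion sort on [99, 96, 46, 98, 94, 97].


Initial: [99, 96, 46, 98, 94, 97]
Insert 96: [96, 99, 46, 98, 94, 97]
Insert 46: [46, 96, 99, 98, 94, 97]
Insert 98: [46, 96, 98, 99, 94, 97]
Insert 94: [46, 94, 96, 98, 99, 97]
Insert 97: [46, 94, 96, 97, 98, 99]

Sorted: [46, 94, 96, 97, 98, 99]


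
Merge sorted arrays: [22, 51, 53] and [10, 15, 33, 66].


Take 10 from B
Take 15 from B
Take 22 from A
Take 33 from B
Take 51 from A
Take 53 from A

Merged: [10, 15, 22, 33, 51, 53, 66]


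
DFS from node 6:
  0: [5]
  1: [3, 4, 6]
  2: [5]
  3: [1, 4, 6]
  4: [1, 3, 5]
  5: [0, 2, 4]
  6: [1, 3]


Visit 6, push [3, 1]
Visit 1, push [4, 3]
Visit 3, push [4]
Visit 4, push [5]
Visit 5, push [2, 0]
Visit 0, push []
Visit 2, push []

DFS order: [6, 1, 3, 4, 5, 0, 2]


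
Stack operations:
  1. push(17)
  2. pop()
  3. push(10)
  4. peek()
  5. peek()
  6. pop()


push(17) -> [17]
pop()->17, []
push(10) -> [10]
peek()->10
peek()->10
pop()->10, []

Final stack: []


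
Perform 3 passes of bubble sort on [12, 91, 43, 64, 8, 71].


Initial: [12, 91, 43, 64, 8, 71]
Pass 1: [12, 43, 64, 8, 71, 91] (4 swaps)
Pass 2: [12, 43, 8, 64, 71, 91] (1 swaps)
Pass 3: [12, 8, 43, 64, 71, 91] (1 swaps)

After 3 passes: [12, 8, 43, 64, 71, 91]


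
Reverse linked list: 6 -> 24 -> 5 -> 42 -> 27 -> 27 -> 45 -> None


Step 1: curr=6, set curr.next=prev(None) | reversed so far: 6
Step 2: curr=24, set curr.next=prev(6) | reversed so far: 24 -> 6
Step 3: curr=5, set curr.next=prev(24) | reversed so far: 5 -> 24 -> 6
Step 4: curr=42, set curr.next=prev(5) | reversed so far: 42 -> 5 -> 24 -> 6
Step 5: curr=27, set curr.next=prev(42) | reversed so far: 27 -> 42 -> 5 -> 24 -> 6
Step 6: curr=27, set curr.next=prev(27) | reversed so far: 27 -> 27 -> 42 -> 5 -> 24 -> 6
Step 7: curr=45, set curr.next=prev(27) | reversed so far: 45 -> 27 -> 27 -> 42 -> 5 -> 24 -> 6

45 -> 27 -> 27 -> 42 -> 5 -> 24 -> 6 -> None


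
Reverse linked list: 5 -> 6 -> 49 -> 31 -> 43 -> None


Step 1: curr=5, set curr.next=prev(None) | reversed so far: 5
Step 2: curr=6, set curr.next=prev(5) | reversed so far: 6 -> 5
Step 3: curr=49, set curr.next=prev(6) | reversed so far: 49 -> 6 -> 5
Step 4: curr=31, set curr.next=prev(49) | reversed so far: 31 -> 49 -> 6 -> 5
Step 5: curr=43, set curr.next=prev(31) | reversed so far: 43 -> 31 -> 49 -> 6 -> 5

43 -> 31 -> 49 -> 6 -> 5 -> None


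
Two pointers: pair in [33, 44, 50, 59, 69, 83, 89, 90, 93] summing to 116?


lo=0(33)+hi=8(93)=126
lo=0(33)+hi=7(90)=123
lo=0(33)+hi=6(89)=122
lo=0(33)+hi=5(83)=116

Yes: 33+83=116


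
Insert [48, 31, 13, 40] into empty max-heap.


Insert 48: [48]
Insert 31: [48, 31]
Insert 13: [48, 31, 13]
Insert 40: [48, 40, 13, 31]

Final heap: [48, 40, 13, 31]


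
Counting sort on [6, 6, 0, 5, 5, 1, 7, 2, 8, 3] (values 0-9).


Input: [6, 6, 0, 5, 5, 1, 7, 2, 8, 3]
Counts: [1, 1, 1, 1, 0, 2, 2, 1, 1, 0]

Sorted: [0, 1, 2, 3, 5, 5, 6, 6, 7, 8]


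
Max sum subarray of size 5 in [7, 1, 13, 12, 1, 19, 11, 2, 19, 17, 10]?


[0:5]: 34
[1:6]: 46
[2:7]: 56
[3:8]: 45
[4:9]: 52
[5:10]: 68
[6:11]: 59

Max: 68 at [5:10]


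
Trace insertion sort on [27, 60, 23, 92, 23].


Initial: [27, 60, 23, 92, 23]
Insert 60: [27, 60, 23, 92, 23]
Insert 23: [23, 27, 60, 92, 23]
Insert 92: [23, 27, 60, 92, 23]
Insert 23: [23, 23, 27, 60, 92]

Sorted: [23, 23, 27, 60, 92]


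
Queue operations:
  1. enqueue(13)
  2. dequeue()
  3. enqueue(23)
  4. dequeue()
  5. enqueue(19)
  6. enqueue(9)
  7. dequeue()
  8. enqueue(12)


enqueue(13) -> [13]
dequeue()->13, []
enqueue(23) -> [23]
dequeue()->23, []
enqueue(19) -> [19]
enqueue(9) -> [19, 9]
dequeue()->19, [9]
enqueue(12) -> [9, 12]

Final queue: [9, 12]


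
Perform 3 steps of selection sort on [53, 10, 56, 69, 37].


Initial: [53, 10, 56, 69, 37]
Step 1: min=10 at 1
  Swap: [10, 53, 56, 69, 37]
Step 2: min=37 at 4
  Swap: [10, 37, 56, 69, 53]
Step 3: min=53 at 4
  Swap: [10, 37, 53, 69, 56]

After 3 steps: [10, 37, 53, 69, 56]


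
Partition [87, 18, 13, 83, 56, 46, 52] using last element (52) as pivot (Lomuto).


Pivot: 52
  18 <= 52: swap -> [18, 87, 13, 83, 56, 46, 52]
  13 <= 52: swap -> [18, 13, 87, 83, 56, 46, 52]
  46 <= 52: swap -> [18, 13, 46, 83, 56, 87, 52]
Place pivot at 3: [18, 13, 46, 52, 56, 87, 83]

Partitioned: [18, 13, 46, 52, 56, 87, 83]


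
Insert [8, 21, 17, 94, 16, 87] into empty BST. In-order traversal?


Insert 8: root
Insert 21: R from 8
Insert 17: R from 8 -> L from 21
Insert 94: R from 8 -> R from 21
Insert 16: R from 8 -> L from 21 -> L from 17
Insert 87: R from 8 -> R from 21 -> L from 94

In-order: [8, 16, 17, 21, 87, 94]


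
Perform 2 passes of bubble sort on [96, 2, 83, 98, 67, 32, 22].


Initial: [96, 2, 83, 98, 67, 32, 22]
Pass 1: [2, 83, 96, 67, 32, 22, 98] (5 swaps)
Pass 2: [2, 83, 67, 32, 22, 96, 98] (3 swaps)

After 2 passes: [2, 83, 67, 32, 22, 96, 98]


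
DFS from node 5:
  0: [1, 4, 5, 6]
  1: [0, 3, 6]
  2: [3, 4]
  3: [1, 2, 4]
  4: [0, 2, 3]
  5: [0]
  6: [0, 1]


Visit 5, push [0]
Visit 0, push [6, 4, 1]
Visit 1, push [6, 3]
Visit 3, push [4, 2]
Visit 2, push [4]
Visit 4, push []
Visit 6, push []

DFS order: [5, 0, 1, 3, 2, 4, 6]


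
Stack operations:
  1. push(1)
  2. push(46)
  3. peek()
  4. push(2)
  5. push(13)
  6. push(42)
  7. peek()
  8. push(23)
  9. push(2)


push(1) -> [1]
push(46) -> [1, 46]
peek()->46
push(2) -> [1, 46, 2]
push(13) -> [1, 46, 2, 13]
push(42) -> [1, 46, 2, 13, 42]
peek()->42
push(23) -> [1, 46, 2, 13, 42, 23]
push(2) -> [1, 46, 2, 13, 42, 23, 2]

Final stack: [1, 46, 2, 13, 42, 23, 2]


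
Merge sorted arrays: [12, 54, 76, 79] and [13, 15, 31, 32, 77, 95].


Take 12 from A
Take 13 from B
Take 15 from B
Take 31 from B
Take 32 from B
Take 54 from A
Take 76 from A
Take 77 from B
Take 79 from A

Merged: [12, 13, 15, 31, 32, 54, 76, 77, 79, 95]
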